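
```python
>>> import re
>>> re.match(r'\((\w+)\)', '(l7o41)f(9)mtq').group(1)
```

'l7o41'

The match spans [0:7] → '(l7o41)'.
Captured: group 1 = 'l7o41'.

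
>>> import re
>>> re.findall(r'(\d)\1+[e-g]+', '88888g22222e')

['8', '2']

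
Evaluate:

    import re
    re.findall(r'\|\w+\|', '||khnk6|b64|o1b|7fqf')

`findall` yields the raw match text (2 of them) because the pattern has no groups.

['|khnk6|', '|o1b|']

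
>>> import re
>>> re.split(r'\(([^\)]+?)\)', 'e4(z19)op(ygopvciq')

['e4', 'z19', 'op(ygopvciq']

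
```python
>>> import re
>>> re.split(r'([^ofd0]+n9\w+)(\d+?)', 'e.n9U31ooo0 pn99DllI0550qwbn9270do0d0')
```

This matches one or more of any character except [ofd0], then the literal 'n9', then one or more of a word character (captured); then one or more of a digit (lazy) (captured).
Matches to split on: at [0:11] → 'e.n9U31ooo0'; at [11:37] → ' pn99DllI0550qwbn9270do0d0'.
The group in the pattern means `split` returns the separators' captures alongside the pieces.

['', 'e.n9U31ooo', '0', '', ' pn99DllI0550qwbn9270do0d', '0', '']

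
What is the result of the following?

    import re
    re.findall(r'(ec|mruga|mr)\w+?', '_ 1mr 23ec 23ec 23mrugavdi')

The regex engine tests alternatives in the order written; an earlier branch that matches wins even if a later one would match more.
Because there's exactly one group, `findall` drops the full match and keeps group 1 from the one hit.

['mruga']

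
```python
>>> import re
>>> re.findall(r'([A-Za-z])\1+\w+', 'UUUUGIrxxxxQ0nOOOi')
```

['U']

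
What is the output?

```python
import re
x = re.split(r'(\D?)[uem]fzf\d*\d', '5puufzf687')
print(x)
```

The pattern matches optionally a non-digit (captured); then one of [uem], then the literal 'fzf'; then zero or more of a digit, then a digit.
Matches to split on: at [2:10] → 'uufzf687'.
The group in the pattern means `split` returns the separators' captures alongside the pieces.

['5p', 'u', '']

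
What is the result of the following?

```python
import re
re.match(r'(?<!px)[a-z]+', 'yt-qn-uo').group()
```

'yt'

With `match`, the pattern is implicitly anchored at the beginning.
The match spans [0:2] → 'yt'.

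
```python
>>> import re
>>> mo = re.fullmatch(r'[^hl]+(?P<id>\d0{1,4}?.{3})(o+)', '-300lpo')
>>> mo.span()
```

(0, 7)

Pattern: one or more of any character except [hl]; then a digit, then 1 to 4 of a literal '0' (lazy), then exactly 3 of any character (captured as 'id'); then one or more of a literal 'o' (captured).
For `fullmatch`, every character of the input must be accounted for by the pattern.
The match spans [0:7] → '-300lpo'.
Captured: group 1 = '300lp', group 2 = 'o'.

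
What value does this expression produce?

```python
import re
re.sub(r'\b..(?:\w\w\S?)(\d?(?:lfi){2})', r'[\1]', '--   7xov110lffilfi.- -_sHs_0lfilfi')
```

'--   7xov110lffilfi.- -[0lfilfi]'

This matches a word boundary (`\b`, zero-width); then any character, then any character; then a word character, then a word character, then optionally a non-whitespace character (non-capturing group); then optionally a digit, then the literal 'lfi' repeated 2 times (captured).
Matches: at [23:35] → '_sHs_0lfilfi'.
Each match is replaced using the text its own group 1 captured.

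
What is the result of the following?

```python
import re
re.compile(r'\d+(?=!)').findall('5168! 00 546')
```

['5168']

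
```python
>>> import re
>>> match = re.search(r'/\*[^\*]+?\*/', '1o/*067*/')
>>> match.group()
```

'/*067*/'

The match spans [2:9] → '/*067*/'.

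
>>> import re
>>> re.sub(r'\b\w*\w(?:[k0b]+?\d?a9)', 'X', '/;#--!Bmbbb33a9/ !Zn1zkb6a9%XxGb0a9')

'/;#--!Bmbbb33a9/ !X%X'

The pattern matches a word boundary (`\b`, zero-width); then zero or more of a word character, then a word character; then one or more of one of [k0b] (lazy), then optionally a digit, then the literal 'a9' (non-capturing group).
Matches: at [18:27] → 'Zn1zkb6a9'; at [28:35] → 'XxGb0a9'.
`sub` substitutes 'X' at each match site.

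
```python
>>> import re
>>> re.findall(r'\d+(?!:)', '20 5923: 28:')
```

['20', '592', '2']

A negative assertion filters positions out without eating any characters.
Since nothing is captured, `findall` lists the 3 matched substrings directly.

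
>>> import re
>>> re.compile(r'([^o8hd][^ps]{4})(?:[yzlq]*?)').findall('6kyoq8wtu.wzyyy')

This matches any character except [o8hd], then exactly 4 of any character except [ps] (captured); then zero or more of one of [yzlq] (lazy) (non-capturing group).
Matches: at [0:5] match '6kyoq', group 1 = '6kyoq'; at [6:11] match 'wtu.w', group 1 = 'wtu.w'.
One capturing group, so `findall` returns just the captured substring from each match — 2 in all.

['6kyoq', 'wtu.w']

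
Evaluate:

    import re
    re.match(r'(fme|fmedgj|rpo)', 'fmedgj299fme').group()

'fme'

`match` is anchored at position 0; if the pattern doesn't fit there, it returns None.
The match spans [0:3] → 'fme'.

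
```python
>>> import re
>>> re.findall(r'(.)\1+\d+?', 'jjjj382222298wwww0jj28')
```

['j', '2', 'w', 'j']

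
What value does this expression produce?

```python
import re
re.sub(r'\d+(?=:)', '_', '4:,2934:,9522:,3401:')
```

The `(?=…)`/`(?<=…)` assertion just peeks at neighbouring text; it doesn't advance the match position.
Matches: at [0:1] → '4'; at [3:7] → '2934'; at [9:13] → '9522'; at [15:19] → '3401'.
`sub` substitutes '_' at each match site.

'_:,_:,_:,_:'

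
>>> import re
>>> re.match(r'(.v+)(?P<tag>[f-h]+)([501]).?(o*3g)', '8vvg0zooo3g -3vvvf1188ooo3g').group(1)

This matches any character, then one or more of a literal 'v' (captured); then one or more of a character in [f-h] (captured as 'tag'); then one of [501] (captured); then optionally any character; then zero or more of the literal 'o', then the literal '3g' (captured).
With `match`, the pattern is implicitly anchored at the beginning.
The match spans [0:11] → '8vvg0zooo3g'.
Captured: group 1 = '8vv', group 2 = 'g', group 3 = '0', group 4 = 'ooo3g'.

'8vv'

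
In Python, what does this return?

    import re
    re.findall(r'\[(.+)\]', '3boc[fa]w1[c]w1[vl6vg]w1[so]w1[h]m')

['fa]w1[c]w1[vl6vg]w1[so]w1[h']

Matches: at [4:33] match '[fa]w1[c]w1[vl6vg]w1[so]w1[h]', group 1 = 'fa]w1[c]w1[vl6vg]w1[so]w1[h'.
One capturing group, so `findall` returns just the captured substring from the one match — 1 in all.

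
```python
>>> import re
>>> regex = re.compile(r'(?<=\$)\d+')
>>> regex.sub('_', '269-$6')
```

'269-$_'

The lookaround is zero-width — it requires the adjacent text to match without consuming it, so the asserted text isn't part of the match.
Every occurrence is swapped for '_'.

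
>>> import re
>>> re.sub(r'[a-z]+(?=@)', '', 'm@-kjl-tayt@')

'@-kjl-@'

Because the assertion is zero-width, the text it checks is not consumed and won't appear in the result.
`sub` substitutes '' at each match site.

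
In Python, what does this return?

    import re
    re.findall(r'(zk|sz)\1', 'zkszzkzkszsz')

['zk', 'sz']

`\1` is not a pattern — it's the concrete string captured by group 1, re-applied verbatim.
Walking the string: at [4:8] match 'zkzk', group 1 = 'zk'; at [8:12] match 'szsz', group 1 = 'sz'.
`findall` collects group 1 from each match (2 total).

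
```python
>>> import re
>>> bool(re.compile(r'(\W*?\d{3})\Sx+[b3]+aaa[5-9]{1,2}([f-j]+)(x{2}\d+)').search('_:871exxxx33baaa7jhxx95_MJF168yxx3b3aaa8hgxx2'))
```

True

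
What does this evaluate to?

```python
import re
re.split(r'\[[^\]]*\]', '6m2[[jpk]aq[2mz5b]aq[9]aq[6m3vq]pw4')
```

Matches to split on: at [3:9] → '[[jpk]'; at [11:18] → '[2mz5b]'; at [20:23] → '[9]'; at [25:32] → '[6m3vq]'.
`split` removes every match and returns the 5 fragments in between.

['6m2', 'aq', 'aq', 'aq', 'pw4']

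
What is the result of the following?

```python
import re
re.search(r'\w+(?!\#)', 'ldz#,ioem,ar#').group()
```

The negative lookahead/lookbehind blocks any match where the forbidden context is present.
`re.search` scans for the first position where the pattern succeeds.
The match spans [0:2] → 'ld'.

'ld'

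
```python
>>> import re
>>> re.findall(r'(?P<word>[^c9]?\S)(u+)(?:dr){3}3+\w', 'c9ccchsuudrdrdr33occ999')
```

This matches optionally any character except [c9], then a non-whitespace character (captured as 'word'); then one or more of a literal 'u' (captured); then the literal 'dr' repeated 3 times, then one or more of a literal '3', then a word character.
Walking the string: at [5:18] match 'hsuudrdrdr33o', groups = ('hs', 'uu').
Multiple groups make `findall` return tuples — one 2-tuple for the one match.

[('hs', 'uu')]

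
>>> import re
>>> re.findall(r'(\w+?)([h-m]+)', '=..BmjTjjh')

[('B', 'mj'), ('T', 'jjh')]

This matches one or more of a word character (lazy) (captured); then one or more of a character in [h-m] (captured).
A non-greedy quantifier consumes as few characters as it can — just enough that the remainder of the pattern still matches from where it stops; whatever follows it matches normally.
Matches: at [3:6] match 'Bmj', groups = ('B', 'mj'); at [6:10] match 'Tjjh', groups = ('T', 'jjh').
`findall` packs the 2 group values into a tuple for every match.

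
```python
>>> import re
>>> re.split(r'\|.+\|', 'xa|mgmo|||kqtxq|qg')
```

['xa', 'qg']

Matches to split on: at [2:16] → '|mgmo|||kqtxq|'.
Splitting on the pattern gives 2 pieces.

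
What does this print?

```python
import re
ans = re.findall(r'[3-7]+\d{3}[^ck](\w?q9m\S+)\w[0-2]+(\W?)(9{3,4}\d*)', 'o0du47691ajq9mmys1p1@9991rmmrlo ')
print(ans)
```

[('jq9mmys1', '@', '9991')]

Pattern: one or more of a character in [3-7], then exactly 3 of a digit, then any character except [ck]; then optionally a word character, then the literal 'q9m', then one or more of a non-whitespace character (captured); then a word character, then one or more of a character in [0-2]; then optionally a non-word character (captured); then 3 to 4 of a literal '9', then zero or more of a digit (captured).
Walking the string: at [4:25] match '47691ajq9mmys1p1@9991', groups = ('jq9mmys1', '@', '9991').
Multiple groups make `findall` return tuples — one 3-tuple for the one match.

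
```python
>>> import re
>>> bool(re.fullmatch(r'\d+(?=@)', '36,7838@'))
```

False

The lookaround is zero-width — it requires the adjacent text to match without consuming it, so the asserted text isn't part of the match.
`re.fullmatch` requires the pattern to consume the entire string.
Here there's no way to consume every character, so the call returns None, and `bool(None)` is False.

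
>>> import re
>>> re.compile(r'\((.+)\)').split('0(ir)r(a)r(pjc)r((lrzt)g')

`re.split` interleaves the captured-group text with the surrounding fragments.

['0', 'ir)r(a)r(pjc)r((lrzt', 'g']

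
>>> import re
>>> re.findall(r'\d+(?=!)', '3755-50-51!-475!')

['51', '475']

Because the assertion is zero-width, the text it checks is not consumed and won't appear in the result.
Walking the string: at [8:10] → '51'; at [12:15] → '475'.
With no groups in the pattern, `findall` gives back each whole match — 2 here.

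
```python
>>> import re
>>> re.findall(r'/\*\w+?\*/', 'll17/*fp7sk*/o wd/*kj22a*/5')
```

['/*fp7sk*/', '/*kj22a*/']

Matches: at [4:13] → '/*fp7sk*/'; at [17:26] → '/*kj22a*/'.
`findall` yields the raw match text (2 of them) because the pattern has no groups.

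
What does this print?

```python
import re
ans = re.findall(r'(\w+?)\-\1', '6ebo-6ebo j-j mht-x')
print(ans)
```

After group 1 captures some text, `\1` only succeeds where that same text appears again.
Matches: at [0:9] match '6ebo-6ebo', group 1 = '6ebo'; at [10:13] match 'j-j', group 1 = 'j'.
One capturing group, so `findall` returns just the captured substring from each match — 2 in all.

['6ebo', 'j']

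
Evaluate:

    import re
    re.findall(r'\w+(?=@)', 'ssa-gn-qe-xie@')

Because the assertion is zero-width, the text it checks is not consumed and won't appear in the result.
Walking the string: at [10:13] → 'xie'.
With no groups in the pattern, `findall` gives back each whole match — 1 here.

['xie']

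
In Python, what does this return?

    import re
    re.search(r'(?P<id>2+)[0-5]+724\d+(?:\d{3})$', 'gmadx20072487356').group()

'20072487356'

Pattern: one or more of a literal '2' (captured as 'id'); then one or more of a character in [0-5], then the literal '724', then one or more of a digit; then exactly 3 of a digit (non-capturing group); then anchored at the end.
`re.search` tries every starting position until one works.
The match spans [5:16] → '20072487356'.
Captured: group 1 = '2'.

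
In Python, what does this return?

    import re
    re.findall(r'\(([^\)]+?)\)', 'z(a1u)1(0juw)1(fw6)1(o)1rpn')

With a single group, `findall` returns only what that group captured — 4 items.

['a1u', '0juw', 'fw6', 'o']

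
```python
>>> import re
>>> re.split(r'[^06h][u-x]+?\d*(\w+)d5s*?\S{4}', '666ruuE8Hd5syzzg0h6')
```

['666', 'uE8H', 'g0h6']

A non-greedy quantifier consumes as few characters as it can — just enough that the remainder of the pattern still matches from where it stops; whatever follows it matches normally.
The group in the pattern means `split` returns the separators' captures alongside the pieces.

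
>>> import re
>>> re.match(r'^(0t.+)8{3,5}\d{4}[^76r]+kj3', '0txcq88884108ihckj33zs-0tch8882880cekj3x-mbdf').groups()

This matches anchored at the start of the string; then the literal '0t', then one or more of any character (captured); then 3 to 5 of the literal '8', then exactly 4 of a digit; then one or more of any character except [76r], then the literal 'kj3'.
`match` is anchored at position 0; if the pattern doesn't fit there, it returns None.
The match spans [0:39] → '0txcq88884108ihckj33zs-0tch8882880cekj3'.
Captured: group 1 = '0txcq88884108ihckj33zs-0tch'.

('0txcq88884108ihckj33zs-0tch',)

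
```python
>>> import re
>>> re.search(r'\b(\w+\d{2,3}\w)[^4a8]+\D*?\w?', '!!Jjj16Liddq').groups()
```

('Jjj16L',)

Pattern: a word boundary (`\b`, zero-width); then one or more of a word character, then 2 to 3 of a digit, then a word character (captured); then one or more of any character except [4a8], then zero or more of a non-digit (lazy), then optionally a word character.
Unlike `match`, `search` isn't anchored — it looks for the pattern anywhere in the string.
The match spans [2:12] → 'Jjj16Liddq'.
Captured: group 1 = 'Jjj16L'.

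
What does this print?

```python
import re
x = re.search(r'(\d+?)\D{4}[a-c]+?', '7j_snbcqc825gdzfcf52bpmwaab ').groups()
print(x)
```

('7',)

The pattern matches one or more of a digit (lazy) (captured); then exactly 4 of a non-digit, then one or more of a character in [a-c] (lazy).
Lazy quantifiers expand one character at a time until the remainder of the pattern can match.
`re.search` tries every starting position until one works.
The match spans [0:6] → '7j_snb'.
Captured: group 1 = '7'.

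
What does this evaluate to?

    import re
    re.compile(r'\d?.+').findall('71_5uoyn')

['71_5uoyn']

This matches optionally a digit; then one or more of any character.
Scanning left to right: at [0:8] → '71_5uoyn'.
No capturing groups, so `findall` returns the 1 full match string.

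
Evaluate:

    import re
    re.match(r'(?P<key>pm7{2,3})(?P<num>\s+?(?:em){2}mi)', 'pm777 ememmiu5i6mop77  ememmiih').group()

`re.match` won't scan ahead — the pattern has to work from the very first character.
The match spans [0:12] → 'pm777 ememmi'.

'pm777 ememmi'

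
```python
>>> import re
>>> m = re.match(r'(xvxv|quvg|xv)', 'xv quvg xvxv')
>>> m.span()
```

(0, 2)

`re.match` won't scan ahead — the pattern has to work from the very first character.
The match spans [0:2] → 'xv'.
Captured: group 1 = 'xv'.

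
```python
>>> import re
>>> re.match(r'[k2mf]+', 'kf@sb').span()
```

(0, 2)

This matches one or more of one of [k2mf].
`match` is anchored at position 0; if the pattern doesn't fit there, it returns None.
The match spans [0:2] → 'kf'.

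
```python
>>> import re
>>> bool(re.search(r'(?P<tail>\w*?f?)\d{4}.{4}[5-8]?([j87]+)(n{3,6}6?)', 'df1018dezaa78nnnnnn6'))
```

The pattern matches zero or more of a word character (lazy), then optionally the literal 'f' (captured as 'tail'); then exactly 4 of a digit, then exactly 4 of any character; then optionally a character in [5-8]; then one or more of one of [j87] (captured); then 3 to 6 of the literal 'n', then optionally a literal '6' (captured).
Here nothing in the string fits, so the call returns None, and `bool(None)` is False.

False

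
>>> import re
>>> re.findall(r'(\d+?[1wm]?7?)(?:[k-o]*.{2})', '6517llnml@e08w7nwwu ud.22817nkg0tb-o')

['6', '7', '0', '7', '2', '17']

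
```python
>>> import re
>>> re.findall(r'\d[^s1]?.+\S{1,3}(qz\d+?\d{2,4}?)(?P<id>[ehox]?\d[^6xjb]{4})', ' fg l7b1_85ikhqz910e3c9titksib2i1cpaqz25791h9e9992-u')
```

[('qz257', '91h9e')]

A non-greedy quantifier consumes as few characters as it can — just enough that the remainder of the pattern still matches from where it stops; whatever follows it matches normally.
2 groups means the one result is a tuple of 2 captured strings — 1 here.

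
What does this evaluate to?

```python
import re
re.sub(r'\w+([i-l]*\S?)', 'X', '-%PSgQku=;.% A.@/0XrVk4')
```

'-%X;.% X@/X'

Every occurrence is swapped for 'X'.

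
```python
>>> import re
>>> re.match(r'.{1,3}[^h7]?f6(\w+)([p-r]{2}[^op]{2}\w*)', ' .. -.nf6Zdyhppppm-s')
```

None

Pattern: 1 to 3 of any character, then optionally any character except [h7], then the literal 'f6'; then one or more of a word character (captured); then exactly 2 of a character in [p-r], then exactly 2 of any character except [op], then zero or more of a word character (captured).
`re.match` won't scan ahead — the pattern has to work from the very first character.
Here position 0 doesn't satisfy it, so the call returns None.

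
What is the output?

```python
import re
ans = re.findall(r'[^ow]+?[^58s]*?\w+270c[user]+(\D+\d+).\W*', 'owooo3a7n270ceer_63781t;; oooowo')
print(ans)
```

Pattern: one or more of any character except [ow] (lazy); then zero or more of any character except [58s] (lazy), then one or more of a word character; then the literal '27', then the literal '0c'; then one or more of one of [user]; then one or more of a non-digit, then one or more of a digit (captured); then any character, then zero or more of a non-word character.
Because there's exactly one group, `findall` drops the full match and keeps group 1 from the one hit.

['_63781']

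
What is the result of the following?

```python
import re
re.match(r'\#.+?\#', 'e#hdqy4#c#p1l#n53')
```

None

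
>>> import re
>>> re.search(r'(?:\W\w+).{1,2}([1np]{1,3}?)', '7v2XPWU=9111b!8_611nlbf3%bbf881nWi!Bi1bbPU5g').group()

This matches a non-word character, then one or more of a word character (non-capturing group); then 1 to 2 of any character; then 1 to 3 of one of [1np] (lazy) (captured).
`re.search` tries every starting position until one works.
The match spans [7:12] → '=9111'.
Captured: group 1 = '1'.

'=9111'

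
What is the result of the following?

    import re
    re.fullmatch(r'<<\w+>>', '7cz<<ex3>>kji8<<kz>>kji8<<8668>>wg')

None

`re.fullmatch` requires the pattern to consume the entire string.
Here there's no way to consume every character, so the call returns None.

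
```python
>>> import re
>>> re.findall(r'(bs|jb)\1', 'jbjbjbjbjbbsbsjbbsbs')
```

`\1` has to match the exact text group 1 already captured.
With a single group, `findall` returns only what that group captured — 4 items.

['jb', 'jb', 'bs', 'bs']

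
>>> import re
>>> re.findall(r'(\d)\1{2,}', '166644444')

['6', '4']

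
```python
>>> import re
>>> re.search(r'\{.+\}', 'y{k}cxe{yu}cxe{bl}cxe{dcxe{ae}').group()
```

'{k}cxe{yu}cxe{bl}cxe{dcxe{ae}'

Unlike `match`, `search` isn't anchored — it looks for the pattern anywhere in the string.
The match spans [1:30] → '{k}cxe{yu}cxe{bl}cxe{dcxe{ae}'.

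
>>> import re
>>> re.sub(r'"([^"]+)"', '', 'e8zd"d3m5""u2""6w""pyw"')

Matches: at [4:10] → '"d3m5"'; at [10:14] → '"u2"'; at [14:18] → '"6w"'; at [18:23] → '"pyw"'.
Every occurrence is swapped for ''.

'e8zd'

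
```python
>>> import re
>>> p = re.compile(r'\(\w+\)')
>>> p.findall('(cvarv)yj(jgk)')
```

['(cvarv)', '(jgk)']

With no groups in the pattern, `findall` gives back each whole match — 2 here.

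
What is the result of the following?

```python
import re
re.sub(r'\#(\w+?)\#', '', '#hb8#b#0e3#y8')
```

Matches: at [0:5] → '#hb8#'; at [6:11] → '#0e3#'.
`sub` substitutes '' at each match site.

'by8'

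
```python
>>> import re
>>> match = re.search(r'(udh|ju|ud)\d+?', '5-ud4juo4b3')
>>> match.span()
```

`search` walks the string left to right and returns the first match it finds.
The match spans [2:5] → 'ud4'.
Captured: group 1 = 'ud'.

(2, 5)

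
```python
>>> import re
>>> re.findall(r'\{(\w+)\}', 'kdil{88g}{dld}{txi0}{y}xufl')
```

Because there's exactly one group, `findall` drops the full match and keeps group 1 from each hit.

['88g', 'dld', 'txi0', 'y']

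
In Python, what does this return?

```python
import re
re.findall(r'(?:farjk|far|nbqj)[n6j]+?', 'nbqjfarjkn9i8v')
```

Branches in `(...|...)` are attempted left-to-right; the first branch that allows the whole pattern to succeed is taken.
Scanning left to right: at [4:10] → 'farjkn'.
With no groups in the pattern, `findall` gives back each whole match — 1 here.

['farjkn']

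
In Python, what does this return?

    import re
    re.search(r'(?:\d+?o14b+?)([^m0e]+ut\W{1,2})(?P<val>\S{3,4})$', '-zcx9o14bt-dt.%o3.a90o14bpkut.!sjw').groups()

The match spans [19:34] → '90o14bpkut.!sjw'.
Captured: group 1 = 'pkut.!', group 2 = 'sjw'.

('pkut.!', 'sjw')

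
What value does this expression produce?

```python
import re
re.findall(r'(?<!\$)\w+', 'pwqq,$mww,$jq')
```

Because the assertion is negative and zero-width, positions next to the forbidden text are skipped.
Scanning left to right: at [0:4] → 'pwqq'; at [7:9] → 'ww'; at [12:13] → 'q'.
No capturing groups, so `findall` returns the 3 full match strings.

['pwqq', 'ww', 'q']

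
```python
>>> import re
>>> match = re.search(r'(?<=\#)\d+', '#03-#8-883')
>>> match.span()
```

(1, 3)

The positive lookaround only admits positions where the adjacent text matches; those characters stay outside the span.
The match spans [1:3] → '03'.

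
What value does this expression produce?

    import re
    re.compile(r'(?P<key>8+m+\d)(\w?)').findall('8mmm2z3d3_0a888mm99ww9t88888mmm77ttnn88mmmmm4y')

[('8mmm2', 'z'), ('888mm9', '9'), ('88888mmm7', '7'), ('88mmmmm4', 'y')]

The pattern matches one or more of a literal '8', then one or more of a literal 'm', then a digit (captured as 'key'); then optionally a word character (captured).
`findall` packs the 2 group values into a tuple for every match.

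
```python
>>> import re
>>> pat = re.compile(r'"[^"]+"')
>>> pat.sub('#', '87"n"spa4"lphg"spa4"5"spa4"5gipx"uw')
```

'87#spa4#spa4#spa4#uw'

Matches: at [2:5] → '"n"'; at [9:15] → '"lphg"'; at [19:22] → '"5"'; at [26:33] → '"5gipx"'.
Every occurrence is swapped for '#'.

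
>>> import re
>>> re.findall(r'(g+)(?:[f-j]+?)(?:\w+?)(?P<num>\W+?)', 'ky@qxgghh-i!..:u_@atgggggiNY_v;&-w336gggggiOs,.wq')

Lazy quantifiers expand one character at a time until the remainder of the pattern can match.
`findall` packs the 2 group values into a tuple for every match.

[('gg', '-'), ('ggggg', ';'), ('ggggg', ',')]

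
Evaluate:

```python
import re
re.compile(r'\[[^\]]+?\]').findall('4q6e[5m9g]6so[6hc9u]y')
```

['[5m9g]', '[6hc9u]']

Scanning left to right: at [4:10] → '[5m9g]'; at [13:20] → '[6hc9u]'.
With no groups in the pattern, `findall` gives back each whole match — 2 here.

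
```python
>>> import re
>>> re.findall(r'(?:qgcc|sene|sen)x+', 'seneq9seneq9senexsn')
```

['senex']

Scanning left to right: at [12:17] → 'senex'.
Since nothing is captured, `findall` lists the 1 matched substring directly.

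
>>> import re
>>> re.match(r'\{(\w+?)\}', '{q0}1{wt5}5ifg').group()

'{q0}'

`match` is anchored at position 0; if the pattern doesn't fit there, it returns None.
The match spans [0:4] → '{q0}'.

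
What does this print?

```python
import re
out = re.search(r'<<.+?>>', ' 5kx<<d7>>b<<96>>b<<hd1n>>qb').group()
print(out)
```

<<d7>>

A non-greedy quantifier consumes as few characters as it can — just enough that the remainder of the pattern still matches from where it stops; whatever follows it matches normally.
The match spans [4:10] → '<<d7>>'.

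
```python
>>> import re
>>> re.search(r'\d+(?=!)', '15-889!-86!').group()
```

'889'

Because the assertion is zero-width, the text it checks is not consumed and won't appear in the result.
`search` walks the string left to right and returns the first match it finds.
The match spans [3:6] → '889'.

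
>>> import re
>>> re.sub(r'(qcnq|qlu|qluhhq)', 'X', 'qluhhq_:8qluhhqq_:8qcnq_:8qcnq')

'Xhhq_:8Xhhqq_:8X_:8X'

Alternation tries branches left to right and keeps the first one that lets the overall match succeed at that position.
Each match is replaced by 'X'.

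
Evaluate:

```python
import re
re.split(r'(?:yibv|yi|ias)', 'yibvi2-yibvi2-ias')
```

Alternation isn't longest-match — the leftmost alternative that fits at this position is chosen.
Matches to split on: at [0:4] → 'yibv'; at [7:11] → 'yibv'; at [14:17] → 'ias'.
Each match becomes a cut point; 4 segments remain.

['', 'i2-', 'i2-', '']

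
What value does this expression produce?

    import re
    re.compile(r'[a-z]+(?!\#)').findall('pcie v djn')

['pcie', 'v', 'djn']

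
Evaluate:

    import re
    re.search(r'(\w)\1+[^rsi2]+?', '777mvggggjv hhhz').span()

(0, 4)

`\1` has to match the exact text group 1 already captured.
Unlike `match`, `search` isn't anchored — it looks for the pattern anywhere in the string.
The match spans [0:4] → '777m'.
Captured: group 1 = '7'.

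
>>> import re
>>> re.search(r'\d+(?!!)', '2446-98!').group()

'2446'

Because the assertion is negative and zero-width, positions next to the forbidden text are skipped.
`re.search` tries every starting position until one works.
The match spans [0:4] → '2446'.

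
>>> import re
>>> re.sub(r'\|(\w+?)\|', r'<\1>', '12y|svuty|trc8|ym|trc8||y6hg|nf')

The replacement refers to a captured group, so each match is rewritten using its own captured text.

'12y<svuty>trc8<ym>trc8|<y6hg>nf'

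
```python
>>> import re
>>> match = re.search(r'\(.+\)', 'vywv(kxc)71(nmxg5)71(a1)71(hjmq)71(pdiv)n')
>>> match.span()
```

(4, 40)

Unlike `match`, `search` isn't anchored — it looks for the pattern anywhere in the string.
The match spans [4:40] → '(kxc)71(nmxg5)71(a1)71(hjmq)71(pdiv)'.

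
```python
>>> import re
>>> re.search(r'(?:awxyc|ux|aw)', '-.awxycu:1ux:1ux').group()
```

Branches in `(...|...)` are attempted left-to-right; the first branch that allows the whole pattern to succeed is taken.
`re.search` scans for the first position where the pattern succeeds.
The match spans [2:7] → 'awxyc'.

'awxyc'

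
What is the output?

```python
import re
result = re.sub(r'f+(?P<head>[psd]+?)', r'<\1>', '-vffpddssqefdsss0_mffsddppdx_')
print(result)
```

-v<p>ddssqe<d>sss0_m<s>ddppdx_

A `+?`/`*?`/`{m,n}?` starts at its minimum and grows only as far as needed for what follows to match.
The replacement refers to a captured group, so each match is rewritten using its own captured text.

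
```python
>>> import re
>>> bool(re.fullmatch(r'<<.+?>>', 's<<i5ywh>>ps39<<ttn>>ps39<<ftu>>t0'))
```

`re.fullmatch` requires the pattern to consume the entire string.
Here the string isn't matched end-to-end, so the call returns None, and `bool(None)` is False.

False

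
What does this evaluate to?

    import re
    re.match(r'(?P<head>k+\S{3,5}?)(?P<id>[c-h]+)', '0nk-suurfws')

`match` is anchored at position 0; if the pattern doesn't fit there, it returns None.
Here position 0 doesn't satisfy it, so the call returns None.

None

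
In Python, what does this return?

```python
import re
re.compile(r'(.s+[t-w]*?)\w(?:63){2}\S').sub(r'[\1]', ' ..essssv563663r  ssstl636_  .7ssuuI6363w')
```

This matches any character, then one or more of a literal 's', then zero or more of a character in [t-w] (lazy) (captured); then a word character, then the literal '63' repeated 2 times, then a non-whitespace character.
Matches: at [30:41] → '7ssuuI6363w'.
Each match is replaced using the text its own group 1 captured.

' ..essssv563663r  ssstl636_  .[7ssuu]'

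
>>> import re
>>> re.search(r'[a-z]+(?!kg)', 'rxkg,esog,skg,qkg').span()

The negative lookaround is zero-width — it rules out positions where the adjacent text would match, without consuming anything.
`search` walks the string left to right and returns the first match it finds.
The match spans [0:4] → 'rxkg'.

(0, 4)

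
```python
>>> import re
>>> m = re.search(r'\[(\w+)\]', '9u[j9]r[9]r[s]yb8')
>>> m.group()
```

`re.search` tries every starting position until one works.
The match spans [2:6] → '[j9]'.
Captured: group 1 = 'j9'.

'[j9]'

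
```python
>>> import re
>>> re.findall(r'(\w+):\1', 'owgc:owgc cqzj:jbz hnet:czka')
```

After group 1 captures some text, `\1` only succeeds where that same text appears again.
With a single group, `findall` returns only what that group captured — 2 items.

['owgc', 'j']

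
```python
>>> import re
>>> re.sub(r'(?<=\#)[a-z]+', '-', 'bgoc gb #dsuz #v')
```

'bgoc gb #- #-'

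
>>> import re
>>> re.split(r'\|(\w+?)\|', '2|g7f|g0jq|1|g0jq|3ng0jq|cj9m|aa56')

['2', 'g7f', 'g0jq', '1', 'g0jq', '3ng0jq', 'cj9m|aa56']

With a capturing group present, the delimiter's captured portion is kept in the result list.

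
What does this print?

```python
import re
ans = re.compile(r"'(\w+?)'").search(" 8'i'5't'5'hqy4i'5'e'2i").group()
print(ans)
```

'i'

`re.search` scans for the first position where the pattern succeeds.
The match spans [2:5] → "'i'".
Captured: group 1 = 'i'.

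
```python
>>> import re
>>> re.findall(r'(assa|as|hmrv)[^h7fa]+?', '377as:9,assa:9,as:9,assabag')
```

Alternation isn't longest-match — the leftmost alternative that fits at this position is chosen.
Walking the string: at [3:6] match 'as:', group 1 = 'as'; at [8:13] match 'assa:', group 1 = 'assa'; at [15:18] match 'as:', group 1 = 'as'; at [20:25] match 'assab', group 1 = 'assa'.
With a single group, `findall` returns only what that group captured — 4 items.

['as', 'assa', 'as', 'assa']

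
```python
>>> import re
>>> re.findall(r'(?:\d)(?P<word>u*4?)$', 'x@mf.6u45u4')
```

['u4']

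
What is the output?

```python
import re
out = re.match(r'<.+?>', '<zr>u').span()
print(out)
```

(0, 4)

`re.match` won't scan ahead — the pattern has to work from the very first character.
The match spans [0:4] → '<zr>'.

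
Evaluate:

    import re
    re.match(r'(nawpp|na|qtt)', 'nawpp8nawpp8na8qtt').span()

The regex engine tests alternatives in the order written; an earlier branch that matches wins even if a later one would match more.
`re.match` won't scan ahead — the pattern has to work from the very first character.
The match spans [0:5] → 'nawpp'.
Captured: group 1 = 'nawpp'.

(0, 5)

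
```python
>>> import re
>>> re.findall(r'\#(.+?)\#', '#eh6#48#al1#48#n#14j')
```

The `?` after the quantifier makes it lazy — it takes as little as possible before letting the rest of the pattern try.
Because there's exactly one group, `findall` drops the full match and keeps group 1 from each hit.

['eh6', 'al1', 'n']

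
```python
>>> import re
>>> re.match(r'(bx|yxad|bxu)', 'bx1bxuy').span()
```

`re.match` won't scan ahead — the pattern has to work from the very first character.
The match spans [0:2] → 'bx'.

(0, 2)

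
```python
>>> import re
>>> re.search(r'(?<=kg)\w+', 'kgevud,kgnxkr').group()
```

'evud'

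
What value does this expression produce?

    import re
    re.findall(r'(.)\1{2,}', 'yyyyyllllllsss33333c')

['y', 'l', 's', '3']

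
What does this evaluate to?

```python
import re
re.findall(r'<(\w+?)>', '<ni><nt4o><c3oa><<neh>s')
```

['ni', 'nt4o', 'c3oa', 'neh']

One capturing group, so `findall` returns just the captured substring from each match — 4 in all.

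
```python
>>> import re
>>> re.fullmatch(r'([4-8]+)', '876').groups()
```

Pattern: one or more of a character in [4-8] (captured).
`re.fullmatch` requires the pattern to consume the entire string.
The match spans [0:3] → '876'.
Captured: group 1 = '876'.

('876',)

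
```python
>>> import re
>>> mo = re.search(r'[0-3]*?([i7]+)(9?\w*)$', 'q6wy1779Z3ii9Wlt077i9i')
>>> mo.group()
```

'1779Z3ii9Wlt077i9i'

Pattern: zero or more of a character in [0-3] (lazy); then one or more of one of [i7] (captured); then optionally a literal '9', then zero or more of a word character (captured); then anchored at the end.
`re.search` tries every starting position until one works.
The match spans [4:22] → '1779Z3ii9Wlt077i9i'.
Captured: group 1 = '77', group 2 = '9Z3ii9Wlt077i9i'.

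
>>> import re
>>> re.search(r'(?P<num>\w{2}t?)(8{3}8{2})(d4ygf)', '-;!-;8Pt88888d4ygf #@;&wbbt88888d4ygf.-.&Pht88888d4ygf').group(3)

'd4ygf'

The match spans [5:18] → '8Pt88888d4ygf'.
Captured: group 1 = '8Pt', group 2 = '88888', group 3 = 'd4ygf'.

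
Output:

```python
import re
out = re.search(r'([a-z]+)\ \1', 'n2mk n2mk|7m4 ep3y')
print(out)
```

None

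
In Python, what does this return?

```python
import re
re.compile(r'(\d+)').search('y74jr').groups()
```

('74',)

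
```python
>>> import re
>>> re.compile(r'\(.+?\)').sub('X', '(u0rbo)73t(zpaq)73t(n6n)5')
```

'X73tX73tX5'

Because the quantifier is non-greedy, it stops expanding at the earliest point where the rest of the pattern can succeed.
Every occurrence is swapped for 'X'.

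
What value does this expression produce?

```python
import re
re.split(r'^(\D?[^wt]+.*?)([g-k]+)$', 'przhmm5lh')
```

['', 'przhmm5l', 'h', '']

This matches anchored at the start of the string; then optionally a non-digit, then one or more of any character except [wt], then zero or more of any character (lazy) (captured); then one or more of a character in [g-k] (captured); then anchored at the end.
Matches to split on: at [0:9] → 'przhmm5lh'.
With a capturing group present, the delimiter's captured portion is kept in the result list.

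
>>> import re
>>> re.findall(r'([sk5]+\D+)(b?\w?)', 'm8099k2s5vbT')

With 2 capturing groups, `findall` returns a 2-tuple per match.

[('s5vbT', '')]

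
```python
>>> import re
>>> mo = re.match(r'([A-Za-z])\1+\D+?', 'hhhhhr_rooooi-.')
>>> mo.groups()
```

The match spans [0:6] → 'hhhhhr'.
Captured: group 1 = 'h'.

('h',)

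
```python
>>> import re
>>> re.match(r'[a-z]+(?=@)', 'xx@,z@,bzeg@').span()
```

Because the assertion is zero-width, the text it checks is not consumed and won't appear in the result.
`match` is anchored at position 0; if the pattern doesn't fit there, it returns None.
The match spans [0:2] → 'xx'.

(0, 2)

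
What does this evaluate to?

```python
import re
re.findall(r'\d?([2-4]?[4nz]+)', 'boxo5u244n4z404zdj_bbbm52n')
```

['44n4z4', '4z', '2n']

One capturing group, so `findall` returns just the captured substring from each match — 3 in all.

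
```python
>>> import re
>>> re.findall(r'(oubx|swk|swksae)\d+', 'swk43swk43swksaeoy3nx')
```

Walking the string: at [0:5] match 'swk43', group 1 = 'swk'; at [5:10] match 'swk43', group 1 = 'swk'.
With a single group, `findall` returns only what that group captured — 2 items.

['swk', 'swk']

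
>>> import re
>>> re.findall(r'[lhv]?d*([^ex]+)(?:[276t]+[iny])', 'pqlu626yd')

['pqlu62']

With a single group, `findall` returns only what that group captured — 1 item.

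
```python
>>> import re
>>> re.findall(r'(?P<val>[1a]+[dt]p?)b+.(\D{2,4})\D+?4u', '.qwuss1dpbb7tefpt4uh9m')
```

Pattern: one or more of one of [1a], then one of [dt], then optionally a literal 'p' (captured as 'val'); then one or more of the literal 'b', then any character; then 2 to 4 of a non-digit (captured); then one or more of a non-digit (lazy), then the literal '4u'.
With 2 capturing groups, `findall` returns a 2-tuple per match.

[('1dp', 'tefp')]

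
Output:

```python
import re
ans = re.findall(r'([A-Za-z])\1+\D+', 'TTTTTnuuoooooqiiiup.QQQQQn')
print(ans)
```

A backreference is literal: `\1` must see the identical characters the first group matched.
Matches: at [0:26] match 'TTTTTnuuoooooqiiiup.QQQQQn', group 1 = 'T'.
With a single group, `findall` returns only what that group captured — 1 item.

['T']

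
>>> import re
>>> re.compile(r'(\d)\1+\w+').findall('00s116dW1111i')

['0']

A backreference is literal: `\1` must see the identical characters the first group matched.
Scanning left to right: at [0:13] match '00s116dW1111i', group 1 = '0'.
One capturing group, so `findall` returns just the captured substring from the one match — 1 in all.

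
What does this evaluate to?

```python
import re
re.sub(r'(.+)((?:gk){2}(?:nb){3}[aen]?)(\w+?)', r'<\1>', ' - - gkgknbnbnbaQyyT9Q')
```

'< - - >yyT9Q'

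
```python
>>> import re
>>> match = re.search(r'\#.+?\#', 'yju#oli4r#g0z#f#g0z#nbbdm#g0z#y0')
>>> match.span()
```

A non-greedy quantifier consumes as few characters as it can — just enough that the remainder of the pattern still matches from where it stops; whatever follows it matches normally.
Unlike `match`, `search` isn't anchored — it looks for the pattern anywhere in the string.
The match spans [3:10] → '#oli4r#'.

(3, 10)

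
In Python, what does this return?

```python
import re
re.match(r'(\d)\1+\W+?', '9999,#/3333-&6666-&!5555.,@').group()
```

`re.match` won't scan ahead — the pattern has to work from the very first character.
The match spans [0:5] → '9999,'.

'9999,'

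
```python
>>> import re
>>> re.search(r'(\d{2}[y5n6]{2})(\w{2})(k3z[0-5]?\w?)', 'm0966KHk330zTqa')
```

None

Here nothing in the string fits, so the call returns None.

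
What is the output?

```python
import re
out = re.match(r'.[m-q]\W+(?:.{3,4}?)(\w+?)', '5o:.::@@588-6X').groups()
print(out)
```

The match spans [0:13] → '5o:.::@@588-6'.
Captured: group 1 = '6'.

('6',)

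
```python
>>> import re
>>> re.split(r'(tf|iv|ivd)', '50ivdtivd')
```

['50', 'iv', 'dt', 'iv', 'd']

The regex engine tests alternatives in the order written; an earlier branch that matches wins even if a later one would match more.
`re.split` interleaves the captured-group text with the surrounding fragments.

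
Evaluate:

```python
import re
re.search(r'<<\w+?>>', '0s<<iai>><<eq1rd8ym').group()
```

`re.search` tries every starting position until one works.
The match spans [2:9] → '<<iai>>'.

'<<iai>>'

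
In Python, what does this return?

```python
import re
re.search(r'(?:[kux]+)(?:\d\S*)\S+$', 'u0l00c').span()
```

(0, 6)

The match spans [0:6] → 'u0l00c'.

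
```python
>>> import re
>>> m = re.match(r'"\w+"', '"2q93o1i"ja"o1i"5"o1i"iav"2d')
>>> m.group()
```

`match` is anchored at position 0; if the pattern doesn't fit there, it returns None.
The match spans [0:9] → '"2q93o1i"'.

'"2q93o1i"'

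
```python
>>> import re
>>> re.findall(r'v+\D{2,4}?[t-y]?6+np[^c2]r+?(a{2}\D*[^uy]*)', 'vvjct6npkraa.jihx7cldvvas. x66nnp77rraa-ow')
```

This matches one or more of a literal 'v'; then 2 to 4 of a non-digit (lazy), then optionally a character in [t-y]; then one or more of a literal '6', then the literal 'np', then any character except [c2]; then one or more of a literal 'r' (lazy); then exactly 2 of a literal 'a', then zero or more of a non-digit, then zero or more of any character except [uy] (captured).
With a single group, `findall` returns only what that group captured — 1 item.

['aa.jihx7cldvvas. x66nnp77rraa-ow']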